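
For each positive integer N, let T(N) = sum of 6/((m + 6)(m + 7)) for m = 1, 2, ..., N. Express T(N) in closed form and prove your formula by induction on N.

T(N) = 6N/(7(N + 7))

We claim T(N) = 6N/(7(N + 7)) for all N ≥ 1.
For the base case N = 1: T(1) = 3/28, and the closed form gives 3/28. They agree.
Inductive step: assume the claim holds for N = m, so T(m) = 6m/(7(m + 7)).
Then T(m+1) = T(m) + (6/((m + 7)(m + 8))) = (6m/(7(m + 7))) + (6/((m + 7)(m + 8))).
Simplifying, T(m+1) = 6(m + 1)/(7(m + 8)) = 6(m+1)/(7((m+1) + 7)),
which is the closed form with N = m+1.
Hence, by induction on N, the claim holds for every N ≥ 1.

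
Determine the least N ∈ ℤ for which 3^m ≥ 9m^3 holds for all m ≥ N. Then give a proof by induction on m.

N = 8

At m = 7: 2187 < 3087, so the inequality fails and N ≥ 8. We prove 3^m ≥ 9m^3 for all m ≥ 8.
For the base case m = 8: 3^m = 6561 and 9m^3 = 4608, so 6561 ≥ 4608.
Suppose the result is true for m = j, so 3^j ≥ 9j^3.
Then 3^(j + 1) = 3·(3^j) ≥ 3·(9j^3).
Also, for j ≥ 8 we have 3·(9j^3) ≥ 9(j+1)^3, since 3 ≥ (1 + 1/j)^3 for all j ≥ 8.
Combining, 3^(j + 1) ≥ 9(j+1)^3.
By the principle of mathematical induction, the result holds for all m ≥ 8.
Hence the smallest such N is 8.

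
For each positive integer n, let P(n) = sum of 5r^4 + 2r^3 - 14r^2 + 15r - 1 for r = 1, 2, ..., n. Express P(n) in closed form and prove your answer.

We claim P(n) = n(n^4 + 3n^3 - 2n^2 + n + 4) for all n ≥ 1.
Base case (n = 1): P(1) = 7, and the closed form gives 7. They agree.
Inductive step: assume the claim holds for n = r, so P(r) = r(r^4 + 3r^3 - 2r^2 + r + 4).
Then P(r+1) = P(r) + (5r^4 + 22r^3 + 22r^2 + 13r + 7) = (r(r^4 + 3r^3 - 2r^2 + r + 4)) + (5r^4 + 22r^3 + 22r^2 + 13r + 7).
Simplifying, P(r+1) = (r + 1)(r^4 + 7r^3 + 13r^2 + 10r + 7) = (r+1)((r+1)^4 + 3(r+1)^3 - 2(r+1)^2 + (r+1) + 4),
which is the closed form with n = r+1.
This completes the induction.

P(n) = n(n^4 + 3n^3 - 2n^2 + n + 4)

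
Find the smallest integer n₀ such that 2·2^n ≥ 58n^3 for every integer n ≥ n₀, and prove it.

n₀ = 18

At n = 17: 262144 < 284954, so the inequality fails and n₀ ≥ 18. We prove 2·2^n ≥ 58n^3 for all n ≥ 18.
Base step (n = 18): 2·2^n = 524288 and 58n^3 = 338256, so 524288 ≥ 338256.
Suppose the result is true for n = k, so 2·2^k ≥ 58k^3.
Then 2·2^(k + 1) = 2·(2·2^k) ≥ 2·(58k^3).
Also, for k ≥ 18 we have 2·(58k^3) ≥ 58(k+1)^3, since 2 ≥ (1 + 1/k)^3 for all k ≥ 18.
Combining, 2·2^(k + 1) ≥ 58(k+1)^3.
By the principle of mathematical induction, the result holds for all n ≥ 18.
Hence the smallest such n₀ is 18.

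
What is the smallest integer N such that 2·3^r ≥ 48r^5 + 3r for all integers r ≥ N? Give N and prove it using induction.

N = 16

At r = 15: 28697814 < 36450045, so the inequality fails and N ≥ 16. We prove 2·3^r ≥ 48r^5 + 3r for all r ≥ 16.
For the base case r = 16: 2·3^r = 86093442 and 48r^5 + 3r = 50331696, so 86093442 ≥ 50331696.
Suppose the result is true for r = m, so 2·3^m ≥ 48m^5 + 3m.
Then 2·3^(m + 1) = 3·(2·3^m) ≥ 3·(48m^5 + 3m).
Also, for m ≥ 16 we have 3·(48m^5 + 3m) ≥ 48(m+1)^5 + 3(m+1), since 3·(48m^5 + 3m) − (48(m+1)^5 + 3(m+1)) = 96m^5 - 240m^4 - 480m^3 - 480m^2 - 234m - 51, which is nonnegative for all m ≥ 16.
Combining, 2·3^(m + 1) ≥ 48(m+1)^5 + 3(m+1).
Hence, by induction on r, the claim holds for every r ≥ 16.
Hence the smallest such N is 16.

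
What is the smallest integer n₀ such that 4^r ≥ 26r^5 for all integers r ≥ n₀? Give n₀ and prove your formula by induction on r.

n₀ = 11

At r = 10: 1048576 < 2600000, so the inequality fails and n₀ ≥ 11. We prove 4^r ≥ 26r^5 for all r ≥ 11.
Base step (r = 11): 4^r = 4194304 and 26r^5 = 4187326, so 4194304 ≥ 4187326.
For the inductive step, assume it holds for an arbitrary i ≥ 11, so 4^i ≥ 26i^5.
Then 4^(i + 1) = 4·(4^i) ≥ 4·(26i^5).
Also, for i ≥ 11 we have 4·(26i^5) ≥ 26(i+1)^5, since 4 ≥ (1 + 1/i)^5 for all i ≥ 11.
Combining, 4^(i + 1) ≥ 26(i+1)^5.
By induction, the statement is established for all r ≥ 11.
Hence the smallest such n₀ is 11.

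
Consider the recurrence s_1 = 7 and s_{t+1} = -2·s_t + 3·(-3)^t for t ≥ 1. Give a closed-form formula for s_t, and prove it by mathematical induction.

Computing the first terms: s_1 = 7, s_2 = -23, s_3 = 73. This suggests s_t = (-2)^t + (-3)^(t + 1).
For the base case t = 1: the formula gives 7 = 7 = s_1.
Inductive step: assume the claim holds for t = m, so s_m = (-2)^m + (-3)^(m + 1).
Then s_{m+1} = -2·s_m + 3·(-3)^m = -2·((-2)^m + (-3)^(m + 1)) + 3·(-3)^m = (-2)^(m + 1) + (-3)^(m + 2) = (-2)^(m+1) + (-3)^((m+1) + 1),
which is the claimed formula at t = m+1.
By induction, the statement is established for all t ≥ 1.

s_t = (-2)^t + (-3)^(t + 1)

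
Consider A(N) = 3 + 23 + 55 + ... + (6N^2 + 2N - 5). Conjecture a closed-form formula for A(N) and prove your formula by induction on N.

We claim A(N) = N(2N^2 + 4N - 3) for all N ≥ 1.
When N = 1: A(1) = 3, and the closed form gives 3. They agree.
Suppose the result is true for N = r, so A(r) = r(2r^2 + 4r - 3).
Then A(r+1) = A(r) + (6r^2 + 14r + 3) = (r(2r^2 + 4r - 3)) + (6r^2 + 14r + 3).
Simplifying, A(r+1) = (r + 1)(2r^2 + 8r + 3) = (r+1)(2(r+1)^2 + 4(r+1) - 3),
which is the closed form with N = r+1.
By the principle of mathematical induction, the result holds for all N ≥ 1.

A(N) = N(2N^2 + 4N - 3)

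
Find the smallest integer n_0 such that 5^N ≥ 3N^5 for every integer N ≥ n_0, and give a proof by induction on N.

n_0 = 7

At N = 6: 15625 < 23328, so the inequality fails and n_0 ≥ 7. We prove 5^N ≥ 3N^5 for all N ≥ 7.
When N = 7: 5^N = 78125 and 3N^5 = 50421, so 78125 ≥ 50421.
Suppose the result is true for N = j, so 5^j ≥ 3j^5.
Then 5^(j + 1) = 5·(5^j) ≥ 5·(3j^5).
Also, for j ≥ 7 we have 5·(3j^5) ≥ 3(j+1)^5, since 5 ≥ (1 + 1/j)^5 for all j ≥ 7.
Combining, 5^(j + 1) ≥ 3(j+1)^5.
By induction, the statement is established for all N ≥ 7.
Hence the smallest such n_0 is 7.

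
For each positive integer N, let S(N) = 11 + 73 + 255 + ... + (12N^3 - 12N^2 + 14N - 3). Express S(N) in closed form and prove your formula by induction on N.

S(N) = N(3N^3 + 2N^2 + 4N + 2)

We claim S(N) = N(3N^3 + 2N^2 + 4N + 2) for all N ≥ 1.
Base case (N = 1): S(1) = 11, and the closed form gives 11. They agree.
For the inductive step, assume it holds for an arbitrary m ≥ 1, so S(m) = m(3m^3 + 2m^2 + 4m + 2).
Then S(m+1) = S(m) + (12m^3 + 24m^2 + 26m + 11) = (m(3m^3 + 2m^2 + 4m + 2)) + (12m^3 + 24m^2 + 26m + 11).
Simplifying, S(m+1) = (m + 1)(3m^3 + 11m^2 + 17m + 11) = (m+1)(3(m+1)^3 + 2(m+1)^2 + 4(m+1) + 2),
which is the closed form with N = m+1.
This completes the induction.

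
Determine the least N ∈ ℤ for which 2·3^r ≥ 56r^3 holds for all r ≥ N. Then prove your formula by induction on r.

N = 10

At r = 9: 39366 < 40824, so the inequality fails and N ≥ 10. We prove 2·3^r ≥ 56r^3 for all r ≥ 10.
For the base case r = 10: 2·3^r = 118098 and 56r^3 = 56000, so 118098 ≥ 56000.
Inductive step: suppose the statement holds for some p ≥ 10, so 2·3^p ≥ 56p^3.
Then 2·3^(p + 1) = 3·(2·3^p) ≥ 3·(56p^3).
Also, for p ≥ 10 we have 3·(56p^3) ≥ 56(p+1)^3, since 3 ≥ (1 + 1/p)^3 for all p ≥ 10.
Combining, 2·3^(p + 1) ≥ 56(p+1)^3.
By the principle of mathematical induction, the result holds for all r ≥ 10.
Hence the smallest such N is 10.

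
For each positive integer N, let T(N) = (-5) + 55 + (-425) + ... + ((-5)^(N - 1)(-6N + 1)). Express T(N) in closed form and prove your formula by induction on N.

T(N) = (-5)^N·N

We claim T(N) = (-5)^N·N for all N ≥ 1.
Base step (N = 1): T(1) = -5, and the closed form gives -5. They agree.
For the inductive step, assume it holds for an arbitrary r ≥ 1, so T(r) = (-5)^r·r.
Then T(r+1) = T(r) + ((-5)^r(-6r - 5)) = ((-5)^r·r) + ((-5)^r(-6r - 5)).
Simplifying, T(r+1) = (-5)^(r + 1)(r + 1) = (-5)^(r+1)·(r+1),
which is the closed form with N = r+1.
By the principle of mathematical induction, the result holds for all N ≥ 1.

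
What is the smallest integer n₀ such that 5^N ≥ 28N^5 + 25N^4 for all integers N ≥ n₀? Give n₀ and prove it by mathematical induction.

At N = 8: 390625 < 1019904, so the inequality fails and n₀ ≥ 9. We prove 5^N ≥ 28N^5 + 25N^4 for all N ≥ 9.
Base case (N = 9): 5^N = 1953125 and 28N^5 + 25N^4 = 1817397, so 1953125 ≥ 1817397.
Inductive step: suppose the statement holds for some m ≥ 9, so 5^m ≥ 28m^5 + 25m^4.
Then 5^(m + 1) = 5·(5^m) ≥ 5·(28m^5 + 25m^4).
Also, for m ≥ 9 we have 5·(28m^5 + 25m^4) ≥ 28(m+1)^5 + 25(m+1)^4, since 5·(28m^5 + 25m^4) − (28(m+1)^5 + 25(m+1)^4) = 112m^5 - 40m^4 - 380m^3 - 430m^2 - 240m - 53, which is nonnegative for all m ≥ 9.
Combining, 5^(m + 1) ≥ 28(m+1)^5 + 25(m+1)^4.
By the principle of mathematical induction, the result holds for all N ≥ 9.
Hence the smallest such n₀ is 9.

n₀ = 9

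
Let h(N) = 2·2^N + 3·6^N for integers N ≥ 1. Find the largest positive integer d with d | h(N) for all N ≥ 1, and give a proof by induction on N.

Computing the first values: h(1) = 22 and h(2) = 116; gcd(22, 116) = 2, so d ≤ 2.
We prove 2 | 2·2^N + 3·6^N for all N ≥ 1 by induction on N.
When N = 1: h(1) = 22 = 2·(11), so 2 | h(1).
For the inductive step, assume it holds for an arbitrary k ≥ 1, i.e. 2 | h(k). Then
h(k+1) − 6·h(k) = (2·2^(k+1) + 3·6^(k+1)) − 6·(2·2^k + 3·6^k) = (2)·2^k·(2 − 6) = (-8)·2^k. Since 2 | h(k) by the inductive hypothesis, 2 | 6·h(k); and 2 | -8 since -8 = 2·-4. Therefore 2 | h(k+1).
By the principle of mathematical induction, the result holds for all N ≥ 1.
Therefore the largest such d is 2.

d = 2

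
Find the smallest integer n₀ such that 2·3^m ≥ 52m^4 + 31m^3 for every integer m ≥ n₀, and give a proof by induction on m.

At m = 12: 1062882 < 1131840, so the inequality fails and n₀ ≥ 13. We prove 2·3^m ≥ 52m^4 + 31m^3 for all m ≥ 13.
Base step (m = 13): 2·3^m = 3188646 and 52m^4 + 31m^3 = 1553279, so 3188646 ≥ 1553279.
For the inductive step, assume it holds for an arbitrary k ≥ 13, so 2·3^k ≥ 52k^4 + 31k^3.
Then 2·3^(k + 1) = 3·(2·3^k) ≥ 3·(52k^4 + 31k^3).
Also, for k ≥ 13 we have 3·(52k^4 + 31k^3) ≥ 52(k+1)^4 + 31(k+1)^3, since 3·(52k^4 + 31k^3) − (52(k+1)^4 + 31(k+1)^3) = 104k^4 - 146k^3 - 405k^2 - 301k - 83, which is nonnegative for all k ≥ 13.
Combining, 2·3^(k + 1) ≥ 52(k+1)^4 + 31(k+1)^3.
This completes the induction.
Hence the smallest such n₀ is 13.

n₀ = 13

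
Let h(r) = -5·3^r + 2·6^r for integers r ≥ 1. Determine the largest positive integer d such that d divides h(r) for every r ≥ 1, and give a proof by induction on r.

Computing the first values: h(1) = -3 and h(2) = 27; gcd(-3, 27) = 3, so d ≤ 3.
We prove 3 | -5·3^r + 2·6^r for all r ≥ 1 by induction on r.
When r = 1: h(1) = -3 = 3·(-1), so 3 | h(1).
For the inductive step, assume it holds for an arbitrary i ≥ 1, i.e. 3 | h(i). Then
h(i+1) − 6·h(i) = (-5·3^(i+1) + 2·6^(i+1)) − 6·(-5·3^i + 2·6^i) = (-5)·3^i·(3 − 6) = (15)·3^i. Since 3 | h(i) by the inductive hypothesis, 3 | 6·h(i); and 3 | 15 since 15 = 3·5. Therefore 3 | h(i+1).
By the principle of mathematical induction, the result holds for all r ≥ 1.
Therefore the largest such d is 3.

d = 3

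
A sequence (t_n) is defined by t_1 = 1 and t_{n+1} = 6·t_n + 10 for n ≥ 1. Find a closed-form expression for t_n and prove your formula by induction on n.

Computing the first terms: t_1 = 1, t_2 = 16, t_3 = 106. This suggests t_n = 3·6^(n - 1) - 2.
When n = 1: the formula gives 1 = 1 = t_1.
Inductive step: suppose the statement holds for some i ≥ 1, so t_i = 3·6^(i - 1) - 2.
Then t_{i+1} = 6·t_i + 10 = 6·(3·6^(i - 1) - 2) + 10 = 3·6^i - 2 = 3·6^((i+1) - 1) - 2,
which is the claimed formula at n = i+1.
By induction, the statement is established for all n ≥ 1.

t_n = 3·6^(n - 1) - 2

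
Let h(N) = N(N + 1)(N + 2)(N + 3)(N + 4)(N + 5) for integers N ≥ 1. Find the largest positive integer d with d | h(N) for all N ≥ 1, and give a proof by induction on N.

Computing the first values: h(1) = 720 and h(2) = 5040; gcd(720, 5040) = 720, so d ≤ 720.
We prove 720 | N(N + 1)(N + 2)(N + 3)(N + 4)(N + 5) for all N ≥ 1 by induction on N.
For the base case N = 1: h(1) = 720 = 720·(1), so 720 | h(1).
For the inductive step, assume it holds for an arbitrary m ≥ 1, i.e. 720 | h(m). Then
h(m+1) − h(m) = (m+1)·(m+2)·(m+3)·(m+4)·(m+5)·(m+6) − m·(m+1)·(m+2)·(m+3)·(m+4)·(m+5) = (m+1)·(m+2)·(m+3)·(m+4)·(m+5)·[(m+6) − m] = 6·(m+1)·(m+2)·(m+3)·(m+4)·(m+5). The product of 5 consecutive integers is divisible by (5)! = 120, so h(m+1) − h(m) is divisible by 6·120 = 720. By the inductive hypothesis 720 | h(m), hence 720 | h(m+1).
By the principle of mathematical induction, the result holds for all N ≥ 1.
Therefore the largest such d is 720.

d = 720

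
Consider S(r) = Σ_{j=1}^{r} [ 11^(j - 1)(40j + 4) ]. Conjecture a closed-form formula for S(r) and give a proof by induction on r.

We claim S(r) = 4·11^r·r for all r ≥ 1.
For the base case r = 1: S(1) = 44, and the closed form gives 44. They agree.
For the inductive step, assume it holds for an arbitrary j ≥ 1, so S(j) = 4·11^j·j.
Then S(j+1) = S(j) + (11^j(40j + 44)) = (4·11^j·j) + (11^j(40j + 44)).
Simplifying, S(j+1) = 44·11^j(j + 1) = 4·11^(j+1)·(j+1),
which is the closed form with r = j+1.
Hence, by induction on r, the claim holds for every r ≥ 1.

S(r) = 4·11^r·r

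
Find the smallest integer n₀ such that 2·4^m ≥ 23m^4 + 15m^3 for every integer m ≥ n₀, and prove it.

At m = 7: 32768 < 60368, so the inequality fails and n₀ ≥ 8. We prove 2·4^m ≥ 23m^4 + 15m^3 for all m ≥ 8.
When m = 8: 2·4^m = 131072 and 23m^4 + 15m^3 = 101888, so 131072 ≥ 101888.
Inductive step: suppose the statement holds for some k ≥ 8, so 2·4^k ≥ 23k^4 + 15k^3.
Then 2·4^(k + 1) = 4·(2·4^k) ≥ 4·(23k^4 + 15k^3).
Also, for k ≥ 8 we have 4·(23k^4 + 15k^3) ≥ 23(k+1)^4 + 15(k+1)^3, since 4·(23k^4 + 15k^3) − (23(k+1)^4 + 15(k+1)^3) = 69k^4 - 47k^3 - 183k^2 - 137k - 38, which is nonnegative for all k ≥ 8.
Combining, 2·4^(k + 1) ≥ 23(k+1)^4 + 15(k+1)^3.
Hence, by induction on m, the claim holds for every m ≥ 8.
Hence the smallest such n₀ is 8.

n₀ = 8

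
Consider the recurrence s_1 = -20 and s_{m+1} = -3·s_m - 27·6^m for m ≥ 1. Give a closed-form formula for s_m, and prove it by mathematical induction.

s_m = -2(-3)^(m - 1) - 3·6^m

Computing the first terms: s_1 = -20, s_2 = -102, s_3 = -666. This suggests s_m = -2(-3)^(m - 1) - 3·6^m.
For the base case m = 1: the formula gives -20 = -20 = s_1.
Suppose the result is true for m = k, so s_k = -2(-3)^(k - 1) - 3·6^k.
Then s_{k+1} = -3·s_k - 27·6^k = -3·(-2(-3)^(k - 1) - 3·6^k) - 27·6^k = -2(-3)^k - 3·6^(k + 1) = -2(-3)^((k+1) - 1) - 3·6^(k+1),
which is the claimed formula at m = k+1.
By induction, the statement is established for all m ≥ 1.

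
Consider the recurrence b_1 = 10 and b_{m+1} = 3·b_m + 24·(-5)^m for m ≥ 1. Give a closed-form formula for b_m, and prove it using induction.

b_m = -3(-5)^m - 5·3^(m - 1)

Computing the first terms: b_1 = 10, b_2 = -90, b_3 = 330. This suggests b_m = -3(-5)^m - 5·3^(m - 1).
Base case (m = 1): the formula gives 10 = 10 = b_1.
Suppose the result is true for m = i, so b_i = -3(-5)^i - 5·3^(i - 1).
Then b_{i+1} = 3·b_i + 24·(-5)^i = 3·(-3(-5)^i - 5·3^(i - 1)) + 24·(-5)^i = -3(-5)^(i + 1) - 5·3^i = -3(-5)^(i+1) - 5·3^((i+1) - 1),
which is the claimed formula at m = i+1.
This completes the induction.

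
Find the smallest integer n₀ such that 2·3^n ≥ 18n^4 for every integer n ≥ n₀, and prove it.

n₀ = 11

At n = 10: 118098 < 180000, so the inequality fails and n₀ ≥ 11. We prove 2·3^n ≥ 18n^4 for all n ≥ 11.
Base case (n = 11): 2·3^n = 354294 and 18n^4 = 263538, so 354294 ≥ 263538.
Inductive step: assume the claim holds for n = j, so 2·3^j ≥ 18j^4.
Then 2·3^(j + 1) = 3·(2·3^j) ≥ 3·(18j^4).
Also, for j ≥ 11 we have 3·(18j^4) ≥ 18(j+1)^4, since 3 ≥ (1 + 1/j)^4 for all j ≥ 11.
Combining, 2·3^(j + 1) ≥ 18(j+1)^4.
Hence, by induction on n, the claim holds for every n ≥ 11.
Hence the smallest such n₀ is 11.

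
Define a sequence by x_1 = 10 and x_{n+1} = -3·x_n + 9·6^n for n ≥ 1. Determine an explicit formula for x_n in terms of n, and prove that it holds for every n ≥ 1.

Computing the first terms: x_1 = 10, x_2 = 24, x_3 = 252. This suggests x_n = 4(-3)^(n - 1) + 6^n.
When n = 1: the formula gives 10 = 10 = x_1.
Suppose the result is true for n = i, so x_i = 4(-3)^(i - 1) + 6^i.
Then x_{i+1} = -3·x_i + 9·6^i = -3·(4(-3)^(i - 1) + 6^i) + 9·6^i = 4(-3)^i + 6^(i + 1) = 4(-3)^((i+1) - 1) + 6^(i+1),
which is the claimed formula at n = i+1.
By the principle of mathematical induction, the result holds for all n ≥ 1.

x_n = 4(-3)^(n - 1) + 6^n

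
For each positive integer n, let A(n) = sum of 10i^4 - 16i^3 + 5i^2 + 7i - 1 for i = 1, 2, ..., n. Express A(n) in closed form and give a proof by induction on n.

We claim A(n) = n(2n + 3)(n^3 - n^2 + 1) for all n ≥ 1.
Base case (n = 1): A(1) = 5, and the closed form gives 5. They agree.
Inductive step: assume the claim holds for n = i, so A(i) = i(2i^4 + i^3 - 3i^2 + 2i + 3).
Then A(i+1) = A(i) + (10i^4 + 24i^3 + 17i^2 + 9i + 5) = (i(2i^4 + i^3 - 3i^2 + 2i + 3)) + (10i^4 + 24i^3 + 17i^2 + 9i + 5).
Simplifying, A(i+1) = (i + 1)(2i + 5)(i^3 + 2i^2 + i + 1) = (i+1)(2(i+1) + 3)((i+1)^3 - (i+1)^2 + 1),
which is the closed form with n = i+1.
By induction, the statement is established for all n ≥ 1.

A(n) = n(2n + 3)(n^3 - n^2 + 1)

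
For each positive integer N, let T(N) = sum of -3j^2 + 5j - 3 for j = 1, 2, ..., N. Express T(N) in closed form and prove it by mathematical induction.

T(N) = -N(N^2 - N + 1)

We claim T(N) = -N(N^2 - N + 1) for all N ≥ 1.
When N = 1: T(1) = -1, and the closed form gives -1. They agree.
For the inductive step, assume it holds for an arbitrary j ≥ 1, so T(j) = j(-j^2 + j - 1).
Then T(j+1) = T(j) + (-3j^2 - j - 1) = (j(-j^2 + j - 1)) + (-3j^2 - j - 1).
Simplifying, T(j+1) = -(j + 1)(j^2 + j + 1) = -(j+1)((j+1)^2 - (j+1) + 1),
which is the closed form with N = j+1.
By induction, the statement is established for all N ≥ 1.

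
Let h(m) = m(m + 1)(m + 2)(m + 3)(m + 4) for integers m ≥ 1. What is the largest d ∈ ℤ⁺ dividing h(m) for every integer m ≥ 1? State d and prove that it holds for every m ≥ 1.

d = 120

Computing the first values: h(1) = 120 and h(2) = 720; gcd(120, 720) = 120, so d ≤ 120.
We prove 120 | m(m + 1)(m + 2)(m + 3)(m + 4) for all m ≥ 1 by induction on m.
When m = 1: h(1) = 120 = 120·(1), so 120 | h(1).
For the inductive step, assume it holds for an arbitrary k ≥ 1, i.e. 120 | h(k). Then
h(k+1) − h(k) = (k+1)·(k+2)·(k+3)·(k+4)·(k+5) − k·(k+1)·(k+2)·(k+3)·(k+4) = (k+1)·(k+2)·(k+3)·(k+4)·[(k+5) − k] = 5·(k+1)·(k+2)·(k+3)·(k+4). The product of 4 consecutive integers is divisible by (4)! = 24, so h(k+1) − h(k) is divisible by 5·24 = 120. By the inductive hypothesis 120 | h(k), hence 120 | h(k+1).
This completes the induction.
Therefore the largest such d is 120.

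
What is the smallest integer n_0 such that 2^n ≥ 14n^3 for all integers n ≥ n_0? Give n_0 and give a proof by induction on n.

At n = 15: 32768 < 47250, so the inequality fails and n_0 ≥ 16. We prove 2^n ≥ 14n^3 for all n ≥ 16.
Base case (n = 16): 2^n = 65536 and 14n^3 = 57344, so 65536 ≥ 57344.
Inductive step: assume the claim holds for n = m, so 2^m ≥ 14m^3.
Then 2^(m + 1) = 2·(2^m) ≥ 2·(14m^3).
Also, for m ≥ 16 we have 2·(14m^3) ≥ 14(m+1)^3, since 2 ≥ (1 + 1/m)^3 for all m ≥ 16.
Combining, 2^(m + 1) ≥ 14(m+1)^3.
Hence, by induction on n, the claim holds for every n ≥ 16.
Hence the smallest such n_0 is 16.

n_0 = 16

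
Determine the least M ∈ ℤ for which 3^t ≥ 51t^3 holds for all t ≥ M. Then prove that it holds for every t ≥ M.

At t = 9: 19683 < 37179, so the inequality fails and M ≥ 10. We prove 3^t ≥ 51t^3 for all t ≥ 10.
When t = 10: 3^t = 59049 and 51t^3 = 51000, so 59049 ≥ 51000.
Inductive step: suppose the statement holds for some i ≥ 10, so 3^i ≥ 51i^3.
Then 3^(i + 1) = 3·(3^i) ≥ 3·(51i^3).
Also, for i ≥ 10 we have 3·(51i^3) ≥ 51(i+1)^3, since 3 ≥ (1 + 1/i)^3 for all i ≥ 10.
Combining, 3^(i + 1) ≥ 51(i+1)^3.
Hence, by induction on t, the claim holds for every t ≥ 10.
Hence the smallest such M is 10.

M = 10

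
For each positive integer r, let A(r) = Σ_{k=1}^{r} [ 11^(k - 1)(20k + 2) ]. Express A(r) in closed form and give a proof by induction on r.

We claim A(r) = 2·11^r·r for all r ≥ 1.
Base case (r = 1): A(1) = 22, and the closed form gives 22. They agree.
For the inductive step, assume it holds for an arbitrary k ≥ 1, so A(k) = 2·11^k·k.
Then A(k+1) = A(k) + (11^k(20k + 22)) = (2·11^k·k) + (11^k(20k + 22)).
Simplifying, A(k+1) = 22·11^k(k + 1) = 2·11^(k+1)·(k+1),
which is the closed form with r = k+1.
Hence, by induction on r, the claim holds for every r ≥ 1.

A(r) = 2·11^r·r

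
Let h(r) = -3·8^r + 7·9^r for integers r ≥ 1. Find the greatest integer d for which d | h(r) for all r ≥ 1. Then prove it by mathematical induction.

Computing the first values: h(1) = 39 and h(2) = 375; gcd(39, 375) = 3, so d ≤ 3.
We prove 3 | -3·8^r + 7·9^r for all r ≥ 1 by induction on r.
Base step (r = 1): h(1) = 39 = 3·(13), so 3 | h(1).
Inductive step: assume the claim holds for r = k, i.e. 3 | h(k). Then
h(k+1) − 9·h(k) = (-3·8^(k+1) + 7·9^(k+1)) − 9·(-3·8^k + 7·9^k) = (-3)·8^k·(8 − 9) = (3)·8^k. Since 3 | h(k) by the inductive hypothesis, 3 | 9·h(k); and 3 | 3 since 3 = 3·1. Therefore 3 | h(k+1).
This completes the induction.
Therefore the largest such d is 3.

d = 3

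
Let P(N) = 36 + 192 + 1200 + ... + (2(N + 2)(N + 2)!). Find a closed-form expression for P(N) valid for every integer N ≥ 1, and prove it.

We claim P(N) = 2(N + 3)! - 12 for all N ≥ 1.
Base step (N = 1): P(1) = 36, and the closed form gives 36. They agree.
Inductive step: assume the claim holds for N = i, so P(i) = 2(i + 3)! - 12.
Then P(i+1) = P(i) + (2(i + 3)(i + 3)!) = (2(i + 3)! - 12) + (2(i + 3)(i + 3)!).
Simplifying, P(i+1) = 2((i+1) + 3)! - 12,
which is the closed form with N = i+1.
This completes the induction.

P(N) = 2(N + 3)! - 12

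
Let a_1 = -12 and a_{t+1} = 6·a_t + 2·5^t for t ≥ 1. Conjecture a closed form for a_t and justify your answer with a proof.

a_t = -2·5^t - 2·6^(t - 1)

Computing the first terms: a_1 = -12, a_2 = -62, a_3 = -322. This suggests a_t = -2·5^t - 2·6^(t - 1).
When t = 1: the formula gives -12 = -12 = a_1.
Inductive step: assume the claim holds for t = k, so a_k = -2·5^k - 2·6^(k - 1).
Then a_{k+1} = 6·a_k + 2·5^k = 6·(-2·5^k - 2·6^(k - 1)) + 2·5^k = -2·5^(k + 1) - 2·6^k = -2·5^(k+1) - 2·6^((k+1) - 1),
which is the claimed formula at t = k+1.
Hence, by induction on t, the claim holds for every t ≥ 1.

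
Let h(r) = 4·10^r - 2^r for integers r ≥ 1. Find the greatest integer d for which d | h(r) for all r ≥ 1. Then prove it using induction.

d = 2

Computing the first values: h(1) = 38 and h(2) = 396; gcd(38, 396) = 2, so d ≤ 2.
We prove 2 | 4·10^r - 2^r for all r ≥ 1 by induction on r.
For the base case r = 1: h(1) = 38 = 2·(19), so 2 | h(1).
Inductive step: assume the claim holds for r = k, i.e. 2 | h(k). Then
h(k+1) − 10·h(k) = (4·10^(k+1) - 2^(k+1)) − 10·(4·10^k - 2^k) = (-1)·2^k·(2 − 10) = (8)·2^k. Since 2 | h(k) by the inductive hypothesis, 2 | 10·h(k); and 2 | 8 since 8 = 2·4. Therefore 2 | h(k+1).
By the principle of mathematical induction, the result holds for all r ≥ 1.
Therefore the largest such d is 2.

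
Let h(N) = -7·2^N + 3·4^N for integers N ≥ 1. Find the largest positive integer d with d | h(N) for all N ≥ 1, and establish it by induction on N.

Computing the first values: h(1) = -2 and h(2) = 20; gcd(-2, 20) = 2, so d ≤ 2.
We prove 2 | -7·2^N + 3·4^N for all N ≥ 1 by induction on N.
For the base case N = 1: h(1) = -2 = 2·(-1), so 2 | h(1).
Inductive step: assume the claim holds for N = r, i.e. 2 | h(r). Then
h(r+1) − 4·h(r) = (-7·2^(r+1) + 3·4^(r+1)) − 4·(-7·2^r + 3·4^r) = (-7)·2^r·(2 − 4) = (14)·2^r. Since 2 | h(r) by the inductive hypothesis, 2 | 4·h(r); and 2 | 14 since 14 = 2·7. Therefore 2 | h(r+1).
Hence, by induction on N, the claim holds for every N ≥ 1.
Therefore the largest such d is 2.

d = 2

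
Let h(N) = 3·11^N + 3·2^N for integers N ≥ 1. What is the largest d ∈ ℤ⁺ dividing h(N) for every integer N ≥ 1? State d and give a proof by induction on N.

Computing the first values: h(1) = 39 and h(2) = 375; gcd(39, 375) = 3, so d ≤ 3.
We prove 3 | 3·11^N + 3·2^N for all N ≥ 1 by induction on N.
When N = 1: h(1) = 39 = 3·(13), so 3 | h(1).
Inductive step: assume the claim holds for N = k, i.e. 3 | h(k). Then
h(k+1) − 11·h(k) = (3·11^(k+1) + 3·2^(k+1)) − 11·(3·11^k + 3·2^k) = (3)·2^k·(2 − 11) = (-27)·2^k. Since 3 | h(k) by the inductive hypothesis, 3 | 11·h(k); and 3 | -27 since -27 = 3·-9. Therefore 3 | h(k+1).
By the principle of mathematical induction, the result holds for all N ≥ 1.
Therefore the largest such d is 3.

d = 3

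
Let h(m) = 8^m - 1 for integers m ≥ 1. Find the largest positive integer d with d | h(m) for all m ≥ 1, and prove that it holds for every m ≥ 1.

d = 7

Computing the first values: h(1) = 7 and h(2) = 63; gcd(7, 63) = 7, so d ≤ 7.
We prove 7 | 8^m - 1 for all m ≥ 1 by induction on m.
When m = 1: h(1) = 7 = 7·(1), so 7 | h(1).
Inductive step: suppose the statement holds for some k ≥ 1, i.e. 7 | h(k). Then
8^{k+1} − 1^{k+1} = 8·8^k − 1·1^k = 8·(8^k − 1^k) + (7)·1^k. The first term is divisible by 7 by the inductive hypothesis, and the second term (7)·1^k is divisible by 7 since 7 | 7. Hence 7 | h(k+1).
This completes the induction.
Therefore the largest such d is 7.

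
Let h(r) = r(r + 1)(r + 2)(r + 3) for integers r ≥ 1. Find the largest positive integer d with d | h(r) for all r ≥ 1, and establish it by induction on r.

d = 24

Computing the first values: h(1) = 24 and h(2) = 120; gcd(24, 120) = 24, so d ≤ 24.
We prove 24 | r(r + 1)(r + 2)(r + 3) for all r ≥ 1 by induction on r.
Base case (r = 1): h(1) = 24 = 24·(1), so 24 | h(1).
Inductive step: assume the claim holds for r = m, i.e. 24 | h(m). Then
h(m+1) − h(m) = (m+1)·(m+2)·(m+3)·(m+4) − m·(m+1)·(m+2)·(m+3) = (m+1)·(m+2)·(m+3)·[(m+4) − m] = 4·(m+1)·(m+2)·(m+3). The product of 3 consecutive integers is divisible by (3)! = 6, so h(m+1) − h(m) is divisible by 4·6 = 24. By the inductive hypothesis 24 | h(m), hence 24 | h(m+1).
By the principle of mathematical induction, the result holds for all r ≥ 1.
Therefore the largest such d is 24.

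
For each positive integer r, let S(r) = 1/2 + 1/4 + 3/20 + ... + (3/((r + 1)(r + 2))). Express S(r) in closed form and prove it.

We claim S(r) = 3r/(2(r + 2)) for all r ≥ 1.
Base step (r = 1): S(1) = 1/2, and the closed form gives 1/2. They agree.
Inductive step: assume the claim holds for r = j, so S(j) = 3j/(2(j + 2)).
Then S(j+1) = S(j) + (3/((j + 2)(j + 3))) = (3j/(2(j + 2))) + (3/((j + 2)(j + 3))).
Simplifying, S(j+1) = 3(j + 1)/(2(j + 3)) = 3(j+1)/(2((j+1) + 2)),
which is the closed form with r = j+1.
This completes the induction.

S(r) = 3r/(2(r + 2))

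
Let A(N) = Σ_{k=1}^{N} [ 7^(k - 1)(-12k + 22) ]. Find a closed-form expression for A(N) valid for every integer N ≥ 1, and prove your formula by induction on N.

A(N) = 2·7^N(-N + 2) - 4

We claim A(N) = 2·7^N(-N + 2) - 4 for all N ≥ 1.
When N = 1: A(1) = 10, and the closed form gives 10. They agree.
For the inductive step, assume it holds for an arbitrary k ≥ 1, so A(k) = 2·7^k(-k + 2) - 4.
Then A(k+1) = A(k) + (7^k(-12k + 10)) = (2·7^k(-k + 2) - 4) + (7^k(-12k + 10)).
Simplifying, A(k+1) = -14·7^k·k + 14·7^k - 4 = 2·7^(k+1)(-(k+1) + 2) - 4,
which is the closed form with N = k+1.
By the principle of mathematical induction, the result holds for all N ≥ 1.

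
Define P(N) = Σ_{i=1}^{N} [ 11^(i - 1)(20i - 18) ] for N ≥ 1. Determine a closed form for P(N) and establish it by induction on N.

We claim P(N) = 2·11^N(N - 1) + 2 for all N ≥ 1.
Base step (N = 1): P(1) = 2, and the closed form gives 2. They agree.
For the inductive step, assume it holds for an arbitrary i ≥ 1, so P(i) = 2·11^i(i - 1) + 2.
Then P(i+1) = P(i) + (11^i(20i + 2)) = (2·11^i(i - 1) + 2) + (11^i(20i + 2)).
Simplifying, P(i+1) = 22·11^i·i + 2 = 2·11^(i+1)((i+1) - 1) + 2,
which is the closed form with N = i+1.
This completes the induction.

P(N) = 2·11^N(N - 1) + 2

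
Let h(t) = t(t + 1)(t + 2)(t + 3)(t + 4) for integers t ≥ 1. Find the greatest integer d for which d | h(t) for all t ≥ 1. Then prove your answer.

d = 120

Computing the first values: h(1) = 120 and h(2) = 720; gcd(120, 720) = 120, so d ≤ 120.
We prove 120 | t(t + 1)(t + 2)(t + 3)(t + 4) for all t ≥ 1 by induction on t.
When t = 1: h(1) = 120 = 120·(1), so 120 | h(1).
Suppose the result is true for t = p, i.e. 120 | h(p). Then
h(p+1) − h(p) = (p+1)·(p+2)·(p+3)·(p+4)·(p+5) − p·(p+1)·(p+2)·(p+3)·(p+4) = (p+1)·(p+2)·(p+3)·(p+4)·[(p+5) − p] = 5·(p+1)·(p+2)·(p+3)·(p+4). The product of 4 consecutive integers is divisible by (4)! = 24, so h(p+1) − h(p) is divisible by 5·24 = 120. By the inductive hypothesis 120 | h(p), hence 120 | h(p+1).
By the principle of mathematical induction, the result holds for all t ≥ 1.
Therefore the largest such d is 120.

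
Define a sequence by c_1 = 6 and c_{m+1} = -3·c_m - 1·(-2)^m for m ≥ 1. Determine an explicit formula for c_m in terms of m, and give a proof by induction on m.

Computing the first terms: c_1 = 6, c_2 = -16, c_3 = 44. This suggests c_m = -(-2)^m + 4(-3)^(m - 1).
Base step (m = 1): the formula gives 6 = 6 = c_1.
Inductive step: assume the claim holds for m = p, so c_p = -(-2)^p + 4(-3)^(p - 1).
Then c_{p+1} = -3·c_p - 1·(-2)^p = -3·(-(-2)^p + 4(-3)^(p - 1)) - 1·(-2)^p = -(-2)^(p + 1) + 4(-3)^p = -(-2)^(p+1) + 4(-3)^((p+1) - 1),
which is the claimed formula at m = p+1.
By induction, the statement is established for all m ≥ 1.

c_m = -(-2)^m + 4(-3)^(m - 1)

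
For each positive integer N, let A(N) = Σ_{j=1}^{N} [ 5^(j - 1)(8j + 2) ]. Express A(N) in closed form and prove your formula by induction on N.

A(N) = 2·5^N·N

We claim A(N) = 2·5^N·N for all N ≥ 1.
Base case (N = 1): A(1) = 10, and the closed form gives 10. They agree.
Inductive step: assume the claim holds for N = j, so A(j) = 2·5^j·j.
Then A(j+1) = A(j) + (5^j(8j + 10)) = (2·5^j·j) + (5^j(8j + 10)).
Simplifying, A(j+1) = 10·5^j(j + 1) = 2·5^(j+1)·(j+1),
which is the closed form with N = j+1.
By induction, the statement is established for all N ≥ 1.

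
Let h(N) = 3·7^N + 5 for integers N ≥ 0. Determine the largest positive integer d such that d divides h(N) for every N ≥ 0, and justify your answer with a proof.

Computing the first values: h(0) = 8 and h(1) = 26; gcd(8, 26) = 2, so d ≤ 2.
We prove 2 | 3·7^N + 5 for all N ≥ 0 by induction on N.
Base case (N = 0): h(0) = 8 = 2·(4), so 2 | h(0).
Suppose the result is true for N = k, i.e. 2 | h(k). Then
h(k+1) = 3·7^(k+1) + 5 = 7·(3·7^k + 5) - 30 = 7·h(k) - 30. The first term is divisible by 2 by the inductive hypothesis, and -30 is divisible by 2. Hence 2 | h(k+1).
This completes the induction.
Therefore the largest such d is 2.

d = 2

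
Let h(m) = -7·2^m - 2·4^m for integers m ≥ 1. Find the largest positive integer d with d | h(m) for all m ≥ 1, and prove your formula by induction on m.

Computing the first values: h(1) = -22 and h(2) = -60; gcd(-22, -60) = 2, so d ≤ 2.
We prove 2 | -7·2^m - 2·4^m for all m ≥ 1 by induction on m.
Base case (m = 1): h(1) = -22 = 2·(-11), so 2 | h(1).
For the inductive step, assume it holds for an arbitrary i ≥ 1, i.e. 2 | h(i). Then
h(i+1) − 4·h(i) = (-7·2^(i+1) - 2·4^(i+1)) − 4·(-7·2^i - 2·4^i) = (-7)·2^i·(2 − 4) = (14)·2^i. Since 2 | h(i) by the inductive hypothesis, 2 | 4·h(i); and 2 | 14 since 14 = 2·7. Therefore 2 | h(i+1).
By induction, the statement is established for all m ≥ 1.
Therefore the largest such d is 2.

d = 2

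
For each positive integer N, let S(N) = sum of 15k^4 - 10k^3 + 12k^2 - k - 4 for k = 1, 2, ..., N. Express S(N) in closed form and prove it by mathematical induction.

S(N) = N(3N^4 + 5N^3 + 4N^2 + 3N - 3)

We claim S(N) = N(3N^4 + 5N^3 + 4N^2 + 3N - 3) for all N ≥ 1.
For the base case N = 1: S(1) = 12, and the closed form gives 12. They agree.
For the inductive step, assume it holds for an arbitrary k ≥ 1, so S(k) = k(3k^4 + 5k^3 + 4k^2 + 3k - 3).
Then S(k+1) = S(k) + (15k^4 + 50k^3 + 72k^2 + 53k + 12) = (k(3k^4 + 5k^3 + 4k^2 + 3k - 3)) + (15k^4 + 50k^3 + 72k^2 + 53k + 12).
Simplifying, S(k+1) = (k + 1)(3k^4 + 17k^3 + 37k^2 + 38k + 12) = (k+1)(3(k+1)^4 + 5(k+1)^3 + 4(k+1)^2 + 3(k+1) - 3),
which is the closed form with N = k+1.
By the principle of mathematical induction, the result holds for all N ≥ 1.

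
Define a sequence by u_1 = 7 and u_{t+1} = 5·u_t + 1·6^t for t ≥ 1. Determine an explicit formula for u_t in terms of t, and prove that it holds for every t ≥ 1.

Computing the first terms: u_1 = 7, u_2 = 41, u_3 = 241. This suggests u_t = 5^(t - 1) + 6^t.
When t = 1: the formula gives 7 = 7 = u_1.
Inductive step: suppose the statement holds for some p ≥ 1, so u_p = 5^(p - 1) + 6^p.
Then u_{p+1} = 5·u_p + 1·6^p = 5·(5^(p - 1) + 6^p) + 1·6^p = 5^p + 6^(p + 1) = 5^((p+1) - 1) + 6^(p+1),
which is the claimed formula at t = p+1.
This completes the induction.

u_t = 5^(t - 1) + 6^t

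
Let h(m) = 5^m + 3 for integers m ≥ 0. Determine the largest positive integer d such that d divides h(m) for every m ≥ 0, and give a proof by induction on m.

Computing the first values: h(0) = 4 and h(1) = 8; gcd(4, 8) = 4, so d ≤ 4.
We prove 4 | 5^m + 3 for all m ≥ 0 by induction on m.
Base step (m = 0): h(0) = 4 = 4·(1), so 4 | h(0).
Inductive step: suppose the statement holds for some k ≥ 0, i.e. 4 | h(k). Then
h(k+1) = 5^(k+1) + 3 = 5·(5^k + 3) - 12 = 5·h(k) - 12. The first term is divisible by 4 by the inductive hypothesis, and -12 is divisible by 4. Hence 4 | h(k+1).
By the principle of mathematical induction, the result holds for all m ≥ 0.
Therefore the largest such d is 4.

d = 4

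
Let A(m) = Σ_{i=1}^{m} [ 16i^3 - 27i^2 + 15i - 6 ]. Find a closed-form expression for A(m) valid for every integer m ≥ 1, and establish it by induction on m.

We claim A(m) = m(4m^3 - m^2 - 2m - 3) for all m ≥ 1.
Base step (m = 1): A(1) = -2, and the closed form gives -2. They agree.
For the inductive step, assume it holds for an arbitrary i ≥ 1, so A(i) = i(4i^3 - i^2 - 2i - 3).
Then A(i+1) = A(i) + (16i^3 + 21i^2 + 9i - 2) = (i(4i^3 - i^2 - 2i - 3)) + (16i^3 + 21i^2 + 9i - 2).
Simplifying, A(i+1) = (i + 1)(4i^3 + 11i^2 + 8i - 2) = (i+1)(4(i+1)^3 - (i+1)^2 - 2(i+1) - 3),
which is the closed form with m = i+1.
This completes the induction.

A(m) = m(4m^3 - m^2 - 2m - 3)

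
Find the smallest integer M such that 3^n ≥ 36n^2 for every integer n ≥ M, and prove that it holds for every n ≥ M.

M = 7

At n = 6: 729 < 1296, so the inequality fails and M ≥ 7. We prove 3^n ≥ 36n^2 for all n ≥ 7.
For the base case n = 7: 3^n = 2187 and 36n^2 = 1764, so 2187 ≥ 1764.
For the inductive step, assume it holds for an arbitrary r ≥ 7, so 3^r ≥ 36r^2.
Then 3^(r + 1) = 3·(3^r) ≥ 3·(36r^2).
Also, for r ≥ 7 we have 3·(36r^2) ≥ 36(r+1)^2, since 3 ≥ (1 + 1/r)^2 for all r ≥ 7.
Combining, 3^(r + 1) ≥ 36(r+1)^2.
By the principle of mathematical induction, the result holds for all n ≥ 7.
Hence the smallest such M is 7.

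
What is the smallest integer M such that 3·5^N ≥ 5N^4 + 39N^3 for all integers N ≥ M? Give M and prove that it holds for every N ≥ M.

At N = 4: 1875 < 3776, so the inequality fails and M ≥ 5. We prove 3·5^N ≥ 5N^4 + 39N^3 for all N ≥ 5.
Base case (N = 5): 3·5^N = 9375 and 5N^4 + 39N^3 = 8000, so 9375 ≥ 8000.
For the inductive step, assume it holds for an arbitrary k ≥ 5, so 3·5^k ≥ 5k^4 + 39k^3.
Then 3·5^(k + 1) = 5·(3·5^k) ≥ 5·(5k^4 + 39k^3).
Also, for k ≥ 5 we have 5·(5k^4 + 39k^3) ≥ 5(k+1)^4 + 39(k+1)^3, since 5·(5k^4 + 39k^3) − (5(k+1)^4 + 39(k+1)^3) = 20k^4 + 136k^3 - 147k^2 - 137k - 44, which is nonnegative for all k ≥ 5.
Combining, 3·5^(k + 1) ≥ 5(k+1)^4 + 39(k+1)^3.
Hence, by induction on N, the claim holds for every N ≥ 5.
Hence the smallest such M is 5.

M = 5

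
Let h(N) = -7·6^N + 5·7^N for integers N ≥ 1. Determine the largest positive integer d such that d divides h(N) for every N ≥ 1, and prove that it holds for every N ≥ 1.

d = 7

Computing the first values: h(1) = -7 and h(2) = -7; gcd(-7, -7) = 7, so d ≤ 7.
We prove 7 | -7·6^N + 5·7^N for all N ≥ 1 by induction on N.
When N = 1: h(1) = -7 = 7·(-1), so 7 | h(1).
Inductive step: suppose the statement holds for some p ≥ 1, i.e. 7 | h(p). Then
h(p+1) − 7·h(p) = (-7·6^(p+1) + 5·7^(p+1)) − 7·(-7·6^p + 5·7^p) = (-7)·6^p·(6 − 7) = (7)·6^p. Since 7 | h(p) by the inductive hypothesis, 7 | 7·h(p); and 7 | 7 since 7 = 7·1. Therefore 7 | h(p+1).
Hence, by induction on N, the claim holds for every N ≥ 1.
Therefore the largest such d is 7.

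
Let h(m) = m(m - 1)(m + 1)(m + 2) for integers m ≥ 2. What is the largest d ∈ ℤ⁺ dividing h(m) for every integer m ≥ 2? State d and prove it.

Computing the first values: h(2) = 24 and h(3) = 120; gcd(24, 120) = 24, so d ≤ 24.
We prove 24 | m(m - 1)(m + 1)(m + 2) for all m ≥ 2 by induction on m.
Base step (m = 2): h(2) = 24 = 24·(1), so 24 | h(2).
For the inductive step, assume it holds for an arbitrary p ≥ 2, i.e. 24 | h(p). Then
h(p+1) − h(p) = p·(p+1)·(p+2)·(p+3) − (p-1)·p·(p+1)·(p+2) = p·(p+1)·(p+2)·[(p+3) − (p-1)] = 4·p·(p+1)·(p+2). The product of 3 consecutive integers is divisible by (3)! = 6, so h(p+1) − h(p) is divisible by 4·6 = 24. By the inductive hypothesis 24 | h(p), hence 24 | h(p+1).
This completes the induction.
Therefore the largest such d is 24.

d = 24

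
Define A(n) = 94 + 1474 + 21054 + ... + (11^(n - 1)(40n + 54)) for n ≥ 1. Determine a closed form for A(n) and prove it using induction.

We claim A(n) = 11^n(4n + 5) - 5 for all n ≥ 1.
Base case (n = 1): A(1) = 94, and the closed form gives 94. They agree.
Inductive step: suppose the statement holds for some i ≥ 1, so A(i) = 11^i(4i + 5) - 5.
Then A(i+1) = A(i) + (11^i(40i + 94)) = (11^i(4i + 5) - 5) + (11^i(40i + 94)).
Simplifying, A(i+1) = 44·11^i·i + 99·11^i - 5 = 11^(i+1)(4(i+1) + 5) - 5,
which is the closed form with n = i+1.
By the principle of mathematical induction, the result holds for all n ≥ 1.

A(n) = 11^n(4n + 5) - 5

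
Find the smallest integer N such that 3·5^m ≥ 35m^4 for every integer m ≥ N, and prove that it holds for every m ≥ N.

N = 6

At m = 5: 9375 < 21875, so the inequality fails and N ≥ 6. We prove 3·5^m ≥ 35m^4 for all m ≥ 6.
When m = 6: 3·5^m = 46875 and 35m^4 = 45360, so 46875 ≥ 45360.
Inductive step: assume the claim holds for m = p, so 3·5^p ≥ 35p^4.
Then 3·5^(p + 1) = 5·(3·5^p) ≥ 5·(35p^4).
Also, for p ≥ 6 we have 5·(35p^4) ≥ 35(p+1)^4, since 5 ≥ (1 + 1/p)^4 for all p ≥ 6.
Combining, 3·5^(p + 1) ≥ 35(p+1)^4.
By induction, the statement is established for all m ≥ 6.
Hence the smallest such N is 6.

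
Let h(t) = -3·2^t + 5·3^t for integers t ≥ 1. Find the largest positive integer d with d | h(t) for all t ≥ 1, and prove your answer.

Computing the first values: h(1) = 9 and h(2) = 33; gcd(9, 33) = 3, so d ≤ 3.
We prove 3 | -3·2^t + 5·3^t for all t ≥ 1 by induction on t.
For the base case t = 1: h(1) = 9 = 3·(3), so 3 | h(1).
For the inductive step, assume it holds for an arbitrary p ≥ 1, i.e. 3 | h(p). Then
h(p+1) − 3·h(p) = (-3·2^(p+1) + 5·3^(p+1)) − 3·(-3·2^p + 5·3^p) = (-3)·2^p·(2 − 3) = (3)·2^p. Since 3 | h(p) by the inductive hypothesis, 3 | 3·h(p); and 3 | 3 since 3 = 3·1. Therefore 3 | h(p+1).
This completes the induction.
Therefore the largest such d is 3.

d = 3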